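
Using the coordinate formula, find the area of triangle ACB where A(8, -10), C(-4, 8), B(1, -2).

Using the Shoelace formula for a triangle:
Area = (1/2)|x0(y1 - y2) + x1(y2 - y0) + x2(y0 - y1)|
Area = (1/2)|8(8 - -2) + -4(-2 - -10) + 1(-10 - 8)|
Area = (1/2)|80 + -32 + -18|
Area = (1/2)|30|
Area = (1/2)(30)
Area = 15

15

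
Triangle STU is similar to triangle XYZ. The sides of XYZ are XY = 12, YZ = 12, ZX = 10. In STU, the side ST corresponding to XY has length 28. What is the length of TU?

k = 28/12 = 7/3. TU = 7/3 * 12 = 28.

28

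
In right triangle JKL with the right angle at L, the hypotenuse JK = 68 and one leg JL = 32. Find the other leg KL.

KL = sqrt(68^2 - 32^2) = sqrt(3600) = 60

60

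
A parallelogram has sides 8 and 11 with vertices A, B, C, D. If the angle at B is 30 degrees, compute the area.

The area of a parallelogram equals the product of two adjacent sides times the sine of the included angle.
This is because the height equals 11 * sin(30°) = 11/2.
Area = 8 * 11/2 = 44

44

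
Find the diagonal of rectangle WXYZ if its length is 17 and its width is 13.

Using the Pythagorean theorem:
d² = 17² + 13² = 289 + 169 = 458
d = sqrt(458)

sqrt(458)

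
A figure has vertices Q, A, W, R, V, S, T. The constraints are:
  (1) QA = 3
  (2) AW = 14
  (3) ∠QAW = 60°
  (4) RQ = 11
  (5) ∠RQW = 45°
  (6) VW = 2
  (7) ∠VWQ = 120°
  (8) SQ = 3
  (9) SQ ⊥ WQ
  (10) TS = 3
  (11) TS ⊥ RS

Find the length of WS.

Step 1: By the law of cosines on triangle QAW: QW² = 3² + 14² − 2·3·14·cos(60°) = 163, so QW = √163.
Step 2: By the law of cosines on triangle WQS: WS² = √163² + 3² − 2·√163·3·cos(90°) = 172, so WS = 2·√43.

Therefore, the length of WS = 2·√43.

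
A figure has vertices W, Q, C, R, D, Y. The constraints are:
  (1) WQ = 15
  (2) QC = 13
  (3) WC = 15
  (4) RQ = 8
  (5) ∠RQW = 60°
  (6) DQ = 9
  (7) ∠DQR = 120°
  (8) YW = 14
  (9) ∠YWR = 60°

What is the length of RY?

Step 1: By the law of cosines on triangle RQW: RW² = 8² + 15² − 2·8·15·cos(60°) = 169, so RW = 13.
Step 2: By the law of cosines on triangle RWY: RY² = 13² + 14² − 2·13·14·cos(60°) = 183, so RY = √183.

Therefore, the length of RY = √183.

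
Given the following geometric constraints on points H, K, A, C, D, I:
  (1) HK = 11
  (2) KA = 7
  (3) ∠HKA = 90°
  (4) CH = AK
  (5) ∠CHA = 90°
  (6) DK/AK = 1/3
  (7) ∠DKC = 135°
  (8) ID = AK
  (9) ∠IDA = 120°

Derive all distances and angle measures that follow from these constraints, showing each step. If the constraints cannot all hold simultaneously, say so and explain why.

The constraints are consistent.

From the given relations:
  CH = AK = 7
  DK = 1/3·AK = 1/3·7 ≈ 2.33
  ID = AK = 7

Step 1: From HK = 11, KA = 7, and ∠HKA = 90°, by the law of cosines:
  HA² = HK² + KA² - 2·HK·KA·cos(90°) = 121 + 49 - 0 = 170
  HA = √170

Step 2: From AH = √170, HC = 7, and ∠AHC = 90°, by the law of cosines:
  AC² = AH² + HC² - 2·AH·HC·cos(90°) = 170 + 49 - 0 = 219
  AC ≈ 14.8

Step 3: From HA = √170, HK = 11, AK = 7, by the inverse law of cosines:
  cos(∠AHK) = (HA² + HK² - AK²) / (2·HA·HK)
  ∠AHK = 32.47°

Step 4: From AH = √170, AK = 7, HK = 11, by the inverse law of cosines:
  cos(∠HAK) = (AH² + AK² - HK²) / (2·AH·AK)
  ∠HAK = 57.53°

Step 5: From AC = 14.8, AH = √170, CH = 7, by the inverse law of cosines:
  cos(∠CAH) = (AC² + AH² - CH²) / (2·AC·AH)
  ∠CAH = 28.23°

Step 6: From CA = 14.8, CH = 7, AH = √170, by the inverse law of cosines:
  cos(∠ACH) = (CA² + CH² - AH²) / (2·CA·CH)
  ∠ACH = 61.77°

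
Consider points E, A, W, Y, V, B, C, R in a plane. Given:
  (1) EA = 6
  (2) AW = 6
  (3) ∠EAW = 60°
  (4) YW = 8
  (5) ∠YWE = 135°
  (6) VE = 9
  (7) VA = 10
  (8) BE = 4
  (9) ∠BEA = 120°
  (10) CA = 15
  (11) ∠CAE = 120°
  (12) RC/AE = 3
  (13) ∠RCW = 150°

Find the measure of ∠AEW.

Step 1: By the law of cosines on triangle EAW: EW² = 6² + 6² − 2·6·6·cos(60°) = 36, so EW = 6.
Step 2: By the inverse law of cosines on triangle AEW: cos(∠AEW) = (6² + 6² − 6²) / (2·6·6) = 36/72 = 0.5, so ∠AEW = 60°.

Therefore, the measure of angle ∠AEW = 60°.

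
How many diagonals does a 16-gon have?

Total line segments between 16 vertices = C(16,2) = 120.
Subtract the 16 sides: 120 - 16 = 104 diagonals.

104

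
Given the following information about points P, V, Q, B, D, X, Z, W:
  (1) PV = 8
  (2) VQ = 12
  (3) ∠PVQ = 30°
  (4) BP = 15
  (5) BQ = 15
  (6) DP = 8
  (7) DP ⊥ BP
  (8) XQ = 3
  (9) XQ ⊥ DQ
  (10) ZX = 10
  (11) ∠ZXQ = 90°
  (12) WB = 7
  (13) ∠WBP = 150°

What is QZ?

Step 1: By the law of cosines on triangle QXZ: QZ² = 3² + 10² − 2·3·10·cos(90°) = 109, so QZ = √109.

Therefore, the length of QZ = √109.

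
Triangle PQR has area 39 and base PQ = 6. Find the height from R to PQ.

height = 2 * 39 / 6 = 13

13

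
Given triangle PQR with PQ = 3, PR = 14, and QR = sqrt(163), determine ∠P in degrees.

By the inverse law of cosines: cos(P) = (PQ² + PR² - QR²) / (2 × PQ × PR)
cos(P) = (3² + 14² - (sqrt(163))²) / (2 × 3 × 14)
cos(P) = (9 + 196 - (163)) / 84
cos(P) = 1/2
P = arccos(1/2) = 60°

60°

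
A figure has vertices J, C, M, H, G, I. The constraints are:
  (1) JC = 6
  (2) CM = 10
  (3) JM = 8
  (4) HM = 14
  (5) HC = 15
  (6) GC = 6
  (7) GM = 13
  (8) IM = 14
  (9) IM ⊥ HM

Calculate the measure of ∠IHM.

Step 1: By the law of cosines on triangle HMI: HI² = 14² + 14² − 2·14·14·cos(90°) = 392, so HI = 14·√2.
Step 2: By the inverse law of cosines on triangle IHM: cos(∠IHM) = ((14·√2)² + 14² − 14²) / (2·14·√2·14) = 392/554.37 = 0.7071, so ∠IHM = 45°.

Therefore, the measure of angle ∠IHM = 45°.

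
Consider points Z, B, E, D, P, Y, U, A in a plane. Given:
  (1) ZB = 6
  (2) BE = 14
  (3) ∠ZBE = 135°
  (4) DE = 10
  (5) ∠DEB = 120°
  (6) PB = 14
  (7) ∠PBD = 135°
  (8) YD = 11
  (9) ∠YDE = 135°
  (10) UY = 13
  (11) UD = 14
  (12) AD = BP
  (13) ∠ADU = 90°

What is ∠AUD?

From the given relations: AD = BP = 14.
Step 1: By the law of cosines on triangle UDA: UA² = 14² + 14² − 2·14·14·cos(90°) = 392, so UA = 14·√2.
Step 2: By the inverse law of cosines on triangle AUD: cos(∠AUD) = ((14·√2)² + 14² − 14²) / (2·14·√2·14) = 392/554.37 = 0.7071, so ∠AUD = 45°.

Therefore, the measure of angle ∠AUD = 45°.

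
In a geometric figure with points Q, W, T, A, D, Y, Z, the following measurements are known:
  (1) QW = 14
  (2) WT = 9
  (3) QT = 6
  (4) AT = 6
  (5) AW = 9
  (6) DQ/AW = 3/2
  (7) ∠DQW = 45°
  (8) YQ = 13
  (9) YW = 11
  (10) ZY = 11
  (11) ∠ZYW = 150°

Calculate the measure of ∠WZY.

Step 1: By the law of cosines on triangle ZYW: ZW² = 11² + 11² − 2·11·11·cos(150°) = 451.58, so ZW ≈ 21.25.
Step 2: By the inverse law of cosines on triangle WZY: cos(∠WZY) = (21.25² + 11² − 11²) / (2·21.25·11) = 451.58/467.51 = 0.9659, so ∠WZY = 15°.

Therefore, the measure of angle ∠WZY = 15°.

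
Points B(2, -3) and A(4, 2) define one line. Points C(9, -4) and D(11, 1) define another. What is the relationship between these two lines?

Slope of line 1: m1 = (2 - -3)/(4 - 2) = 5/2 = 5/2
Slope of line 2: m2 = (1 - -4)/(11 - 9) = 5/2 = 5/2
Since m1 = m2 = 5/2, the lines are parallel.

Parallel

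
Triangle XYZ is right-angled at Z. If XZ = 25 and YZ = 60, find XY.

By the Pythagorean theorem: XY^2 = XZ^2 + YZ^2
XY^2 = 25^2 + 60^2 = 625 + 3600 = 4225
XY = sqrt(4225) = 65

65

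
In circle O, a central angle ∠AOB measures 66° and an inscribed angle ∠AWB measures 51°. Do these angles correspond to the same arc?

By the inscribed angle theorem, the inscribed angle for a central angle of 66° should be 66° / 2 = 33°.
The given inscribed angle is 51°, which does not equal 33°.
Therefore, no, they do not correspond to the same arc.

No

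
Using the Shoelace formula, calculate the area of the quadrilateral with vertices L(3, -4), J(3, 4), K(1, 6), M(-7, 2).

Shoelace: sum of cross terms = 104, Area = (1/2)|104| = 52

52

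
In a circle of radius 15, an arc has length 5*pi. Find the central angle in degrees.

Arc length L = 2πr × θ/360, so θ = 360L / (2πr).
θ = 360 × 5*pi / (2π × 15)
θ = 60°
θ = 60°

60°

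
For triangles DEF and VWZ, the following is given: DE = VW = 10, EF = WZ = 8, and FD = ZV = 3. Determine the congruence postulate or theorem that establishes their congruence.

Consider the given information: DE = VW = 10, EF = WZ = 8, and FD = ZV = 3
This is not SAS or HL: SAS requires two sides and the included angle between them. HL only applies to right triangles with matching hypotenuse and leg.
The correct criterion is SSS. All three pairs of corresponding sides are equal (Side-Side-Side).

SSS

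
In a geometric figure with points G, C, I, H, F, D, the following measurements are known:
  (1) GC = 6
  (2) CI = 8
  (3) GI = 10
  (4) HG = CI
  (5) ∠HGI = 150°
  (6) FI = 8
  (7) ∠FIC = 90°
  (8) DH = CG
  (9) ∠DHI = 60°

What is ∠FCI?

Step 1: By the law of cosines on triangle CIF: CF² = 8² + 8² − 2·8·8·cos(90°) = 128, so CF = 8·√2.
Step 2: By the inverse law of cosines on triangle FCI: cos(∠FCI) = ((8·√2)² + 8² − 8²) / (2·8·√2·8) = 128/181.02 = 0.7071, so ∠FCI = 45°.

Therefore, the measure of angle ∠FCI = 45°.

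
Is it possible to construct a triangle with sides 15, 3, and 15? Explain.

Sort the sides: 3, 15, 15.
It suffices to check that the sum of the two smallest exceeds the largest:
3 + 15 = 18 > 15. ✓
Yes, a valid triangle can be formed.

Yes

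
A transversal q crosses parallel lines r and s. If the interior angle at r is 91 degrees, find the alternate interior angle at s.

Alternate interior angles formed by parallel lines and a transversal are equal.
The given angle is 91 degrees.
The alternate interior angle = 91 degrees.

91 degrees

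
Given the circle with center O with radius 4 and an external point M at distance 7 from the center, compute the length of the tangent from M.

tangent = √(d² - r²) = √(7² - 4²) = √(49 - 16) = √33 = sqrt(33)

sqrt(33)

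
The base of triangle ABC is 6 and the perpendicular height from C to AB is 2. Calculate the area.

A triangle's area is half the area of a rectangle with the same base and height.
Area = (1/2) * 6 * 2 = 6.

6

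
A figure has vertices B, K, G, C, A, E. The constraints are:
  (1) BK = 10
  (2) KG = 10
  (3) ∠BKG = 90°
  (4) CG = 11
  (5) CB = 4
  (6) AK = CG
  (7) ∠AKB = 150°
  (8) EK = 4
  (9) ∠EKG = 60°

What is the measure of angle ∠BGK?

Step 1: By the law of cosines on triangle GKB: GB² = 10² + 10² − 2·10·10·cos(90°) = 200, so GB = 10·√2.
Step 2: By the inverse law of cosines on triangle BGK: cos(∠BGK) = ((10·√2)² + 10² − 10²) / (2·10·√2·10) = 200/282.84 = 0.7071, so ∠BGK = 45°.

Therefore, the measure of angle ∠BGK = 45°.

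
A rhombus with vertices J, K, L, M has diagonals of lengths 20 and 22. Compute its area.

Area = (20 * 22) / 2 = 440 / 2 = 220

220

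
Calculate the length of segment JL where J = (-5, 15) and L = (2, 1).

d = sqrt((2 - -5)^2 + (1 - 15)^2)
d = sqrt(7^2 + -14^2)
d = sqrt(49 + 196)
d = sqrt(245) = 7*sqrt(5)

7*sqrt(5)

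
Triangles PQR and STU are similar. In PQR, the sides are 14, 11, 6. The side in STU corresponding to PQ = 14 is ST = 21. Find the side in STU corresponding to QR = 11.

k = 21/14 = 3/2. TU = 3/2 * 11 = 33/2.

33/2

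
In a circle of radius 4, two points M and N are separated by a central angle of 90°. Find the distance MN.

Chord = 2(4) sin(45°) = 4*sqrt(2)

4*sqrt(2)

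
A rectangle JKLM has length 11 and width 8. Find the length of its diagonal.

Using the Pythagorean theorem:
d² = 11² + 8² = 121 + 64 = 185
d = sqrt(185)

sqrt(185)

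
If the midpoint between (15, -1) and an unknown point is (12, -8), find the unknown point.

Using the midpoint formula: M = ((x1 + x2)/2, (y1 + y2)/2)
We know M = (12, -8) and P = (15, -1)
For x: 12 = (15 + x2)/2, so x2 = 2*12 - 15 = 9
For y: -8 = (-1 + y2)/2, so y2 = 2*-8 - -1 = -15
S = (9, -15)

(9, -15)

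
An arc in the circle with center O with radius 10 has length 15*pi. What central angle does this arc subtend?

Arc length L = 2πr × θ/360, so θ = 360L / (2πr).
θ = 360 × 15*pi / (2π × 10)
θ = 270°
θ = 270°

270°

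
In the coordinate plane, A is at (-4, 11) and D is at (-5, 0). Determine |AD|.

The horizontal distance is |-5 - -4| = 1 and the vertical distance is |0 - 11| = 11.
By the Pythagorean theorem, d = sqrt(1^2 + 11^2) = sqrt(122).

sqrt(122)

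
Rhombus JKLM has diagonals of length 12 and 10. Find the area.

The diagonals of a rhombus divide it into four right triangles.
Each triangle has legs 12/ 2 = 6 and 10/2 = 5, so each has area (1/2)*6*5 = 15.
Four such triangles give total area = (d1 * d2) / 2 = 60.

60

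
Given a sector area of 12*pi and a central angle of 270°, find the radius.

The sector covers 270°/360° = 3/4 of the full circle.
Full circle area = 12*pi / 3/4 = 16*pi.
Since full area = πr², we get r² = 16*pi/π = 16, so r = 4.

4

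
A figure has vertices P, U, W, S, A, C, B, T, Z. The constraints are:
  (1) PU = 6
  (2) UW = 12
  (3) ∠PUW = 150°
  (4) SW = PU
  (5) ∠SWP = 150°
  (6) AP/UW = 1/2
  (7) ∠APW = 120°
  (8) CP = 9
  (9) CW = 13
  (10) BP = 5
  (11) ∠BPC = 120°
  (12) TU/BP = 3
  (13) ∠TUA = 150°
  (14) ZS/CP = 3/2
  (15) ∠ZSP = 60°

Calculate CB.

Step 1: By the law of cosines on triangle CPB: CB² = 9² + 5² − 2·9·5·cos(120°) = 151, so CB = √151.

Therefore, the length of CB = √151.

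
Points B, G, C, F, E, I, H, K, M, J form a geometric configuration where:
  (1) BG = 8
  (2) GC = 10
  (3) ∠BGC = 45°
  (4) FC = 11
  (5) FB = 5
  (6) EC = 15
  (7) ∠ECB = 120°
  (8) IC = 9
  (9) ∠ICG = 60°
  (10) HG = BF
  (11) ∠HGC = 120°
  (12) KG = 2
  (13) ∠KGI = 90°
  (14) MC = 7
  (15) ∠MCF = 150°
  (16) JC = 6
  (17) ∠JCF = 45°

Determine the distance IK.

Step 1: By the law of cosines on triangle GCI: GI² = 10² + 9² − 2·10·9·cos(60°) = 91, so GI = √91.
Step 2: By the law of cosines on triangle IGK: IK² = √91² + 2² − 2·√91·2·cos(90°) = 95, so IK = √95.

Therefore, the length of IK = √95.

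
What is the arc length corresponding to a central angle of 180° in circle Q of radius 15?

Arc length = 2π(15)(1/2) = 15*pi

15*pi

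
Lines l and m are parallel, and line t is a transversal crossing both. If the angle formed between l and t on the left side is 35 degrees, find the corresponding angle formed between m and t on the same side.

Corresponding angles formed by parallel lines and a transversal are equal.
The given angle is 35 degrees.
The corresponding angle = 35 degrees.

35 degrees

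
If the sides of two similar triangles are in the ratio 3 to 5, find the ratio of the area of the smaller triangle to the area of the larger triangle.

The ratio of areas of similar triangles equals the square of the side ratio.
Side ratio = 3:5
Area ratio = (3/5)^2 = 9/25 = 9:25

9:25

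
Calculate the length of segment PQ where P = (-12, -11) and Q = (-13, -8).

d = sqrt((-13 - -12)^2 + (-8 - -11)^2)
d = sqrt(-1^2 + 3^2)
d = sqrt(1 + 9)
d = sqrt(10)

sqrt(10)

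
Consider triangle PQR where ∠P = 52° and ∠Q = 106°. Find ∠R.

By the triangle angle sum property, the three interior angles of any triangle add up to 180°.
We know angle P = 52° and angle Q = 106°, so their sum is 158°.
Therefore angle R = 180° - 158° = 22°.

22 degrees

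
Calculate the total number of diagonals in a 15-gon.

Total line segments between 15 vertices = C(15,2) = 105.
Subtract the 15 sides: 105 - 15 = 90 diagonals.

90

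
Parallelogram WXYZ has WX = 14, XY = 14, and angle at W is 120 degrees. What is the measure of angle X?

Opposite sides of a parallelogram are parallel, so consecutive angles form co-interior angles on a transversal.
Co-interior angles sum to 180°, giving angle X = 180 - 120 = 60 degrees.

60 degrees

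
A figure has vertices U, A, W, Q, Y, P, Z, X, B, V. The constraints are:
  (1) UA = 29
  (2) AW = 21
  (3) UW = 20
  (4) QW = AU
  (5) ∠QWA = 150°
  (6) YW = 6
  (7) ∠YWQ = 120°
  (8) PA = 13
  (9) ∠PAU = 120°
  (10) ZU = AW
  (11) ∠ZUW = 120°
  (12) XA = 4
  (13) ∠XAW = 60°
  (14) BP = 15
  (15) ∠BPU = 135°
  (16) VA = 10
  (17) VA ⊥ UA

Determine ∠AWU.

Step 1: By the inverse law of cosines on triangle AWU: cos(∠AWU) = (21² + 20² − 29²) / (2·21·20) = 0/840 = 0, so ∠AWU = 90°.

Therefore, the measure of angle ∠AWU = 90°.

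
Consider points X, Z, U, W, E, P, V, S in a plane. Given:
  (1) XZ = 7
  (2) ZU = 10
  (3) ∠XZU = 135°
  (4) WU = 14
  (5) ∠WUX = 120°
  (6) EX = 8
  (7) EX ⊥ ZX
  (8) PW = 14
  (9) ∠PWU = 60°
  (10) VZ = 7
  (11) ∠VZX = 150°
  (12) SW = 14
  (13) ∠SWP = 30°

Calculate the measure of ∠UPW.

Step 1: By the law of cosines on triangle PWU: PU² = 14² + 14² − 2·14·14·cos(60°) = 196, so PU = 14.
Step 2: By the inverse law of cosines on triangle UPW: cos(∠UPW) = (14² + 14² − 14²) / (2·14·14) = 196/392 = 0.5, so ∠UPW = 60°.

Therefore, the measure of angle ∠UPW = 60°.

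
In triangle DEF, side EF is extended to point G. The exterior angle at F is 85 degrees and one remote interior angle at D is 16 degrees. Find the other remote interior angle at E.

The exterior angle theorem states that an exterior angle equals the sum of the two non-adjacent interior angles.
So 85 = 16 + angle E, which gives angle E = 85 - 16 = 69 degrees.

69 degrees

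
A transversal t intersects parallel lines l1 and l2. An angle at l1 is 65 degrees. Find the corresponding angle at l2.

When a transversal crosses parallel lines, angles in the same position at each intersection are called corresponding angles.
These are always equal, so the answer is 65 degrees.

65 degrees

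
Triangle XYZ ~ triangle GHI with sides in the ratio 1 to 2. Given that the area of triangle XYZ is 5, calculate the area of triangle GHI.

The ratio of areas of similar triangles = (side ratio)^2.
Side ratio = 1:2, so area ratio = 1:4.
Area of GHI / Area of XYZ = 4/1
Area of GHI = 5 * 4/1 = 20

20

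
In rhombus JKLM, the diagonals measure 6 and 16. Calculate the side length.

In a rhombus, the diagonals bisect each other perpendicularly, creating four congruent right triangles.
Each triangle has legs 3 (half of 6) and 8 (half of 16).
The hypotenuse of each right triangle is a side of the rhombus:
side = sqrt(3^2 + 8^2) = sqrt(73)

sqrt(73)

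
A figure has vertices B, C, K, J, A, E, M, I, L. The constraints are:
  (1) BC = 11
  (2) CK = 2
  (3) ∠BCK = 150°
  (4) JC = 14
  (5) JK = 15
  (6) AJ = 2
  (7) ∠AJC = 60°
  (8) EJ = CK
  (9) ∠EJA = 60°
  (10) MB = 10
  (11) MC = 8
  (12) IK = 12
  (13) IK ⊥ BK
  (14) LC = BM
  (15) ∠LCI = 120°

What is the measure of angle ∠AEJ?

From the given relations: EJ = CK = 2.
Step 1: By the law of cosines on triangle EJA: EA² = 2² + 2² − 2·2·2·cos(60°) = 4, so EA = 2.
Step 2: By the inverse law of cosines on triangle AEJ: cos(∠AEJ) = (2² + 2² − 2²) / (2·2·2) = 4/8 = 0.5, so ∠AEJ = 60°.

Therefore, the measure of angle ∠AEJ = 60°.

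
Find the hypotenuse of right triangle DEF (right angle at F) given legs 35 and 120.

DE = sqrt(35^2 + 120^2) = sqrt(15625) = 125

125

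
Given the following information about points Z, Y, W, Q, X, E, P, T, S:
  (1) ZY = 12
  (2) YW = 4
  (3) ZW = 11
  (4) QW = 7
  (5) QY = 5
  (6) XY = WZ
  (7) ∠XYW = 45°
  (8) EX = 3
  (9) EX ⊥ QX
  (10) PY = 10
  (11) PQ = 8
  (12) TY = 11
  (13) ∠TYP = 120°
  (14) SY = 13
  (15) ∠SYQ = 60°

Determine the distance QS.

Step 1: By the law of cosines on triangle QYS: QS² = 5² + 13² − 2·5·13·cos(60°) = 129, so QS = √129.

Therefore, the length of QS = √129.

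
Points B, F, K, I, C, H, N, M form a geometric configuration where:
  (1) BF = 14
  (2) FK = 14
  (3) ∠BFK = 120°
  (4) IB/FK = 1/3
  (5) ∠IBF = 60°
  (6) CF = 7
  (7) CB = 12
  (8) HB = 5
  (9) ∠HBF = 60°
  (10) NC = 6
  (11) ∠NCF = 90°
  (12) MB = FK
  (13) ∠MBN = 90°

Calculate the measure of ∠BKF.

Step 1: By the law of cosines on triangle KFB: KB² = 14² + 14² − 2·14·14·cos(120°) = 588, so KB = 14·√3.
Step 2: By the inverse law of cosines on triangle BKF: cos(∠BKF) = ((14·√3)² + 14² − 14²) / (2·14·√3·14) = 588/678.96 = 0.866, so ∠BKF = 30°.

Therefore, the measure of angle ∠BKF = 30°.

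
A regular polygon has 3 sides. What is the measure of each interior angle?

Each interior angle of a regular n-gon is (n - 2) * 180 / n.
For n = 3: (3 - 2) * 180 / 3 = 180/3 = 60 degrees.

60 degrees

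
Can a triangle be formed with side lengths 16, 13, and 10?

Check all three triangle inequalities:
16 + 13 = 29 > 10 ✓
16 + 10 = 26 > 13 ✓
13 + 10 = 23 > 16 ✓
All conditions hold, so these sides form a valid triangle.

Yes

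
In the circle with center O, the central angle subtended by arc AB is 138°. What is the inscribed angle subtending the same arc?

By the inscribed angle theorem, the inscribed angle is half the central angle.
Inscribed angle = 138° / 2 = 69°

69°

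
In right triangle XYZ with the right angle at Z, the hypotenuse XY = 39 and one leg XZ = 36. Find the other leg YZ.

Rearranging the Pythagorean theorem to solve for the unknown leg:
leg^2 = hypotenuse^2 - known_leg^2 = 1521 - 1296 = 225
leg = sqrt(225) = 15.

15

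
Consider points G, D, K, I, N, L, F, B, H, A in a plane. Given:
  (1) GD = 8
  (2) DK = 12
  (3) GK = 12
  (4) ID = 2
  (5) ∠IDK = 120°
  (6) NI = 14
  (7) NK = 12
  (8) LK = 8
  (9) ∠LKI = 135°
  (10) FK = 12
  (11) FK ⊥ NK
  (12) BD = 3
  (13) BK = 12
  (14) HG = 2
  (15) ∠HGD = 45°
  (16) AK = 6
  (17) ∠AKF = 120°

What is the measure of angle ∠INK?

Step 1: By the law of cosines on triangle IDK: IK² = 2² + 12² − 2·2·12·cos(120°) = 172, so IK = 2·√43.
Step 2: By the inverse law of cosines on triangle INK: cos(∠INK) = (14² + 12² − (2·√43)²) / (2·14·12) = 168/336 = 0.5, so ∠INK = 60°.

Therefore, the measure of angle ∠INK = 60°.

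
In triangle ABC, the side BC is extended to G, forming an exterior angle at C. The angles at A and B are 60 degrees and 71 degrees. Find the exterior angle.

By the exterior angle theorem, an exterior angle of a triangle equals the sum of the two remote interior angles.
Exterior angle = angle A + angle B
Exterior angle = 60 + 71 = 131 degrees

131 degrees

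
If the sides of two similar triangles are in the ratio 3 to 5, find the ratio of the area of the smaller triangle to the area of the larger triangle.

The ratio of areas of similar triangles equals the square of the side ratio.
Side ratio = 3:5
Area ratio = (3/5)^2 = 9/25 = 9:25

9:25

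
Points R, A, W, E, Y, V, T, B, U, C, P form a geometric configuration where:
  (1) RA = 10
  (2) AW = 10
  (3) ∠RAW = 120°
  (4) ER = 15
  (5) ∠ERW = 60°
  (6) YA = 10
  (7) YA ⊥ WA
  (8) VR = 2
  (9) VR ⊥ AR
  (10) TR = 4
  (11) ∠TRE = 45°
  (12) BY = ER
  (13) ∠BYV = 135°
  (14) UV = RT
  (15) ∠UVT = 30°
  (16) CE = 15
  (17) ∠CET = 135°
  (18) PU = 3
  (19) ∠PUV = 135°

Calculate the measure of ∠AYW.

Step 1: By the law of cosines on triangle YAW: YW² = 10² + 10² − 2·10·10·cos(90°) = 200, so YW = 10·√2.
Step 2: By the inverse law of cosines on triangle AYW: cos(∠AYW) = (10² + (10·√2)² − 10²) / (2·10·10·√2) = 200/282.84 = 0.7071, so ∠AYW = 45°.

Therefore, the measure of angle ∠AYW = 45°.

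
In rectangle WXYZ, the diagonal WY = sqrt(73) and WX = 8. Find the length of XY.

Using the Pythagorean theorem: d^2 = a^2 + b^2
b^2 = d^2 - a^2
b^2 = 73 - 64
b^2 = 9
b = sqrt(9) = 3

3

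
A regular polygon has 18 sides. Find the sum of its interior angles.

The sum of interior angles of an n-sided polygon is (n - 2) * 180.
For n = 18: (18 - 2) * 180 = 16 * 180 = 2880 degrees.

2880 degrees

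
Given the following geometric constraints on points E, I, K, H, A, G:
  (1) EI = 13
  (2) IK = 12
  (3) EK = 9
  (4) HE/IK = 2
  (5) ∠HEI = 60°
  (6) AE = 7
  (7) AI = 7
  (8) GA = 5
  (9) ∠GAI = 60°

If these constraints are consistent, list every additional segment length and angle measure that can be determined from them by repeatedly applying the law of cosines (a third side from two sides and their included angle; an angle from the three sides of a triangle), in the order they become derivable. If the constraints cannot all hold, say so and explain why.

The constraints are consistent. Derivable facts, in order:
After 1 step:
- IG = √39
- IH ≈ 20.81
- ∠AEI = 21.79°
- ∠AIE = 21.79°
- ∠EAI = 136.43°
- ∠EIK = 41.96°
- ∠EKI = 74.97°
- ∠IEK = 63.06°
After 2 steps:
- ∠AGI = 76.1°
- ∠AIG = 43.9°
- ∠EHI = 32.75°
- ∠EIH = 87.25°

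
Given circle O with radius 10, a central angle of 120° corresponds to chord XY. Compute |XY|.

Chord = 2(10) sin(60°) = 10*sqrt(3)

10*sqrt(3)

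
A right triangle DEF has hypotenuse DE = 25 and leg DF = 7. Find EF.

Rearranging the Pythagorean theorem to solve for the unknown leg:
leg^2 = hypotenuse^2 - known_leg^2 = 625 - 49 = 576
leg = sqrt(576) = 24.

24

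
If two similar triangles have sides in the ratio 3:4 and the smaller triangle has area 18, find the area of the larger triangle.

Area ratio = (3/4)^2 = 9/16. Area of the larger triangle = 18 * 16/9 = 32.

32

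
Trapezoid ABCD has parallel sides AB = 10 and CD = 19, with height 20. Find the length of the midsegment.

The midsegment (median) of a trapezoid connects the midpoints of the non-parallel sides.
Its length is the average of the two bases: (10 + 19) / 2 = 29/2.

29/2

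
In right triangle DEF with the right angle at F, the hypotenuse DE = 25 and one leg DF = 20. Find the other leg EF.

By the Pythagorean theorem: EF^2 = DE^2 - DF^2
EF^2 = 25^2 - 20^2 = 625 - 400 = 225
EF = sqrt(225) = 15

15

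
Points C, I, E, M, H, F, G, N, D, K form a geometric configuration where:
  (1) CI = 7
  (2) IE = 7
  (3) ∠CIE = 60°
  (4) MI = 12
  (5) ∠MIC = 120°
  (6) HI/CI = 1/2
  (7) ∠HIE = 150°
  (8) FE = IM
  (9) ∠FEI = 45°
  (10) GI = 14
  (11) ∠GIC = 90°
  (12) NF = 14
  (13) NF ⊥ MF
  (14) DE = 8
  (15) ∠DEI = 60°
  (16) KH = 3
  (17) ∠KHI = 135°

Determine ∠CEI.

Step 1: By the law of cosines on triangle EIC: EC² = 7² + 7² − 2·7·7·cos(60°) = 49, so EC = 7.
Step 2: By the inverse law of cosines on triangle CEI: cos(∠CEI) = (7² + 7² − 7²) / (2·7·7) = 49/98 = 0.5, so ∠CEI = 60°.

Therefore, the measure of angle ∠CEI = 60°.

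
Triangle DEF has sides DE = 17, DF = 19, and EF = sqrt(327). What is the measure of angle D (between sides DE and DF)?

When all three sides of a triangle are known, the law of cosines can be rearranged to find any angle.
cos(C) = (a² + b² - c²) / (2ab) gives cos(D) = 1/2.
Taking the inverse cosine: D = 60°.

60°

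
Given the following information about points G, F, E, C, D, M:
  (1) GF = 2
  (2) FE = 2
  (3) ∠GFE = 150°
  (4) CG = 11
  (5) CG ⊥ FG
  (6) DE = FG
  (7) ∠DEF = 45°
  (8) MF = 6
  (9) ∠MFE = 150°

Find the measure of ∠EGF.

Step 1: By the law of cosines on triangle GFE: GE² = 2² + 2² − 2·2·2·cos(150°) = 14.93, so GE ≈ 3.86.
Step 2: By the inverse law of cosines on triangle EGF: cos(∠EGF) = (3.86² + 2² − 2²) / (2·3.86·2) = 14.93/15.45 = 0.9659, so ∠EGF = 15°.

Therefore, the measure of angle ∠EGF = 15°.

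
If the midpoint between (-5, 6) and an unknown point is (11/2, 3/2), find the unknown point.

Using the midpoint formula: M = ((x1 + x2)/2, (y1 + y2)/2)
We know M = (11/2, 3/2) and A = (-5, 6)
For x: 11/2 = (-5 + x2)/2, so x2 = 2*11/2 - -5 = 16
For y: 3/2 = (6 + y2)/2, so y2 = 2*3/2 - 6 = -3
D = (16, -3)

(16, -3)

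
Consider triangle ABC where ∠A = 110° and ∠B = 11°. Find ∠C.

The interior angles sum to 180°: angle C = 180 - 110 - 11 = 59°.
The triangle is obtuse (angles 110°, 11°, 59°).

59 degrees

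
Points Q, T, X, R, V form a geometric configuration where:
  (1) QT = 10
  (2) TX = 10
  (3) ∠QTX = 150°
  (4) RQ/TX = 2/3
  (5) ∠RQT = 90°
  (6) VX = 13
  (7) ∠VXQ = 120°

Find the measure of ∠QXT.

Step 1: By the law of cosines on triangle XTQ: XQ² = 10² + 10² − 2·10·10·cos(150°) = 373.21, so XQ ≈ 19.32.
Step 2: By the inverse law of cosines on triangle QXT: cos(∠QXT) = (19.32² + 10² − 10²) / (2·19.32·10) = 373.21/386.37 = 0.9659, so ∠QXT = 15°.

Therefore, the measure of angle ∠QXT = 15°.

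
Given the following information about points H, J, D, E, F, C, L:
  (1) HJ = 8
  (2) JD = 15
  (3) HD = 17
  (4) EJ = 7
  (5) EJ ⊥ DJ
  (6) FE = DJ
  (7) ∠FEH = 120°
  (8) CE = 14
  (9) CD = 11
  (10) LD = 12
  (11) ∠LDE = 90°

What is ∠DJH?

Step 1: By the inverse law of cosines on triangle DJH: cos(∠DJH) = (15² + 8² − 17²) / (2·15·8) = 0/240 = 0, so ∠DJH = 90°.

Therefore, the measure of angle ∠DJH = 90°.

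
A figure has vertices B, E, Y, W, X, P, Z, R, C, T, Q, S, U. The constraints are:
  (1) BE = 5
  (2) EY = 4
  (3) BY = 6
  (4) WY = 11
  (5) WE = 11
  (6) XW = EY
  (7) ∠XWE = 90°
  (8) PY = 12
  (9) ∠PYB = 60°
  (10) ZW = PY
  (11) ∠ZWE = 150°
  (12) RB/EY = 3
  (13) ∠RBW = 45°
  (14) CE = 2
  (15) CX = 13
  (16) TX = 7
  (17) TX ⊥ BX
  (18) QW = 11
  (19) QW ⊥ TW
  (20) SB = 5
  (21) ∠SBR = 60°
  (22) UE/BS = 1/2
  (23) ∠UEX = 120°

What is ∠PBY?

Step 1: By the law of cosines on triangle BYP: BP² = 6² + 12² − 2·6·12·cos(60°) = 108, so BP = 6·√3.
Step 2: By the inverse law of cosines on triangle PBY: cos(∠PBY) = ((6·√3)² + 6² − 12²) / (2·6·√3·6) = 0/124.71 = 0, so ∠PBY = 90°.

Therefore, the measure of angle ∠PBY = 90°.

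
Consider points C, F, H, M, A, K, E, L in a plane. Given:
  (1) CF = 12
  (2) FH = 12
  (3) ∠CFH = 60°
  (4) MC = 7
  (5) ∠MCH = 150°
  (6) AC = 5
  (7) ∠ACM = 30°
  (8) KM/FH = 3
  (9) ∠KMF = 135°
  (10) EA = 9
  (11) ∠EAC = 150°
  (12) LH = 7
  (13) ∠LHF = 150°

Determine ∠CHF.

Step 1: By the law of cosines on triangle HFC: HC² = 12² + 12² − 2·12·12·cos(60°) = 144, so HC = 12.
Step 2: By the inverse law of cosines on triangle CHF: cos(∠CHF) = (12² + 12² − 12²) / (2·12·12) = 144/288 = 0.5, so ∠CHF = 60°.

Therefore, the measure of angle ∠CHF = 60°.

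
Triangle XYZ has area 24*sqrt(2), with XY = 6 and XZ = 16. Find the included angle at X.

From the SAS area formula Area = (1/2)ab sin(C), rearranging gives sin(C) = 2*Area/(ab).
sin(C) = 2 * 24*sqrt(2) / (96) = sqrt(2)/2.
Therefore C = arcsin(sqrt(2)/2) = 45°.
Since sin(180° - C) = sin(C), the obtuse angle 135° gives the same area, so C = 45° or C = 135°.

45° or 135°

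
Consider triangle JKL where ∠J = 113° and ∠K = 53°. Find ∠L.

By the triangle angle sum property, the three interior angles of any triangle add up to 180°.
We know angle J = 113° and angle K = 53°, so their sum is 166°.
Therefore angle L = 180° - 166° = 14°.

14 degrees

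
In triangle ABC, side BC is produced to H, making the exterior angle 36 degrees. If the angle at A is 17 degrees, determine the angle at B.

By the exterior angle theorem: exterior angle = sum of remote interior angles.
36 = 17 + angle B
angle B = 36 - 17 = 19 degrees

19 degrees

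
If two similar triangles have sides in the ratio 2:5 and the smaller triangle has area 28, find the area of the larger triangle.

The ratio of areas of similar triangles = (side ratio)^2.
Side ratio = 2:5, so area ratio = 4:25.
Area of the larger triangle / Area of the smaller triangle = 25/4
Area of the larger triangle = 28 * 25/4 = 175

175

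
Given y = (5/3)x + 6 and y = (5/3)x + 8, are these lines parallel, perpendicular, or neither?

Slope of line 1: m1 = 5/3
Slope of line 2: m2 = 5/3
Two lines are parallel if and only if they have equal slopes (or both are vertical).
Here m1 = m2 = 5/3, confirming the lines are parallel.

Parallel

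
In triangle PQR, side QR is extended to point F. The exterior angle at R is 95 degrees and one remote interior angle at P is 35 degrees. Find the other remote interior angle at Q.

By the exterior angle theorem: exterior angle = sum of remote interior angles.
95 = 35 + angle Q
angle Q = 95 - 35 = 60 degrees

60 degrees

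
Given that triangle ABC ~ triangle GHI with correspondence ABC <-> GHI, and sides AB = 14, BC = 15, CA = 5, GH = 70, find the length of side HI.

k = 70/14 = 5. HI = 5 * 15 = 75.

75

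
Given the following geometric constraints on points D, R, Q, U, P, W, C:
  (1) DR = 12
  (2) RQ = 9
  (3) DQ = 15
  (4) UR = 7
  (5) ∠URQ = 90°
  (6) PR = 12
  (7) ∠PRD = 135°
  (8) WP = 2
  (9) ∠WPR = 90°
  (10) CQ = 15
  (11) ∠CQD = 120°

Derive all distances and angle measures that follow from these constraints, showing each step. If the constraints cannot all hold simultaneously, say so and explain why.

The constraints are consistent.

Step 1: From DR = 12, RP = 12, and ∠DRP = 135°, by the law of cosines:
  DP² = DR² + RP² - 2·DR·RP·cos(135°) = 144 + 144 + 203.6 = 491.6
  DP ≈ 22.17

Step 2: From DQ = 15, QC = 15, and ∠DQC = 120°, by the law of cosines:
  DC² = DQ² + QC² - 2·DQ·QC·cos(120°) = 225 + 225 + 225 = 675
  DC = 15·√3

Step 3: From RP = 12, PW = 2, and ∠RPW = 90°, by the law of cosines:
  RW² = RP² + PW² - 2·RP·PW·cos(90°) = 144 + 4 - 0 = 148
  RW = 2·√37

Step 4: From QR = 9, RU = 7, and ∠QRU = 90°, by the law of cosines:
  QU² = QR² + RU² - 2·QR·RU·cos(90°) = 81 + 49 - 0 = 130
  QU = √130

Step 5: From DQ = 15, DR = 12, QR = 9, by the inverse law of cosines:
  cos(∠QDR) = (DQ² + DR² - QR²) / (2·DQ·DR)
  ∠QDR = 36.87°

Step 6: From RD = 12, RQ = 9, DQ = 15, by the inverse law of cosines:
  cos(∠DRQ) = (RD² + RQ² - DQ²) / (2·RD·RQ)
  ∠DRQ = 90°

Step 7: From QD = 15, QR = 9, DR = 12, by the inverse law of cosines:
  cos(∠DQR) = (QD² + QR² - DR²) / (2·QD·QR)
  ∠DQR = 53.13°

Step 8: From DC = 15·√3, DQ = 15, CQ = 15, by the inverse law of cosines:
  cos(∠CDQ) = (DC² + DQ² - CQ²) / (2·DC·DQ)
  ∠CDQ = 30°

Step 9: From DP = 22.17, DR = 12, PR = 12, by the inverse law of cosines:
  cos(∠PDR) = (DP² + DR² - PR²) / (2·DP·DR)
  ∠PDR = 22.5°

Step 10: From RP = 12, RW = 2·√37, PW = 2, by the inverse law of cosines:
  cos(∠PRW) = (RP² + RW² - PW²) / (2·RP·RW)
  ∠PRW = 9.46°

Step 11: From QR = 9, QU = √130, RU = 7, by the inverse law of cosines:
  cos(∠RQU) = (QR² + QU² - RU²) / (2·QR·QU)
  ∠RQU = 37.87°

Step 12: From UQ = √130, UR = 7, QR = 9, by the inverse law of cosines:
  cos(∠QUR) = (UQ² + UR² - QR²) / (2·UQ·UR)
  ∠QUR = 52.13°

Step 13: From PD = 22.17, PR = 12, DR = 12, by the inverse law of cosines:
  cos(∠DPR) = (PD² + PR² - DR²) / (2·PD·PR)
  ∠DPR = 22.5°

Step 14: From WP = 2, WR = 2·√37, PR = 12, by the inverse law of cosines:
  cos(∠PWR) = (WP² + WR² - PR²) / (2·WP·WR)
  ∠PWR = 80.54°

Step 15: From CD = 15·√3, CQ = 15, DQ = 15, by the inverse law of cosines:
  cos(∠DCQ) = (CD² + CQ² - DQ²) / (2·CD·CQ)
  ∠DCQ = 30°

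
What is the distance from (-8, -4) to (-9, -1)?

d = sqrt((-9 - -8)^2 + (-1 - -4)^2)
d = sqrt(-1^2 + 3^2)
d = sqrt(1 + 9)
d = sqrt(10)

sqrt(10)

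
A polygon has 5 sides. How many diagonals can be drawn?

The number of diagonals in an n-gon is n(n - 3)/2.
For n = 5: 5(5 - 3)/2 = 5 × 2 / 2 = 5.

5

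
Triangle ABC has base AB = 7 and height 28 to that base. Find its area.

Area = (1/2)(7)(28) = 98

98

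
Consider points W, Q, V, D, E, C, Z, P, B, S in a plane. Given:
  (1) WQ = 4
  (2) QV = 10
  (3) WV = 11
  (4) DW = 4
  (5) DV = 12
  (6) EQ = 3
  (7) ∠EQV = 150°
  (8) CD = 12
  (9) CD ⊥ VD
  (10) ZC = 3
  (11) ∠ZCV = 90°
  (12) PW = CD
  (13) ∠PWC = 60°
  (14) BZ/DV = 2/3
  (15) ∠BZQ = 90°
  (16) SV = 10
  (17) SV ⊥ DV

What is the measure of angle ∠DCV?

Step 1: By the law of cosines on triangle CDV: CV² = 12² + 12² − 2·12·12·cos(90°) = 288, so CV = 12·√2.
Step 2: By the inverse law of cosines on triangle DCV: cos(∠DCV) = (12² + (12·√2)² − 12²) / (2·12·12·√2) = 288/407.29 = 0.7071, so ∠DCV = 45°.

Therefore, the measure of angle ∠DCV = 45°.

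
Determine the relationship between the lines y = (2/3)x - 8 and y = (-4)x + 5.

Slope of line 1: m1 = 2/3
Slope of line 2: m2 = -4
For parallel lines we need equal slopes: 2/3 != -4.
For perpendicular lines we need m1*m2 = -1: (2/3)(-4) = -8/3 != -1.
Since neither condition holds, the lines are neither parallel nor perpendicular.

Neither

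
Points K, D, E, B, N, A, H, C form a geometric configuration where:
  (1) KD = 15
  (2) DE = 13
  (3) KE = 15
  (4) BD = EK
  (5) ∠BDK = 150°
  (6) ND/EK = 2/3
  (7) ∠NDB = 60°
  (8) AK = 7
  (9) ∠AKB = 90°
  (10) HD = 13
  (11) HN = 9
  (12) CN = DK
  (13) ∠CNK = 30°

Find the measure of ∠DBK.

From the given relations: BD = EK = 15.
Step 1: By the law of cosines on triangle BDK: BK² = 15² + 15² − 2·15·15·cos(150°) = 839.71, so BK ≈ 28.98.
Step 2: By the inverse law of cosines on triangle DBK: cos(∠DBK) = (15² + 28.98² − 15²) / (2·15·28.98) = 839.71/869.33 = 0.9659, so ∠DBK = 15°.

Therefore, the measure of angle ∠DBK = 15°.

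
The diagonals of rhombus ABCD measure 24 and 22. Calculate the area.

Area = (24 * 22) / 2 = 528 / 2 = 264

264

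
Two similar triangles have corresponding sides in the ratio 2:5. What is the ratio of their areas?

The ratio of areas of similar triangles equals the square of the side ratio.
Side ratio = 2:5
Area ratio = (2/5)^2 = 4/25 = 4:25

4:25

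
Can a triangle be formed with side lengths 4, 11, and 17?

No.
The triangle inequality is violated: 4 + 11 = 15 ≤ 17.
These lengths cannot form a triangle.

No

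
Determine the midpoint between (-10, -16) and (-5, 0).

The midpoint is the average of the coordinates:
x: (-10 + -5)/2 = -15/2
y: (-16 + 0)/2 = -8
Midpoint = (-15/2, -8)

(-15/2, -8)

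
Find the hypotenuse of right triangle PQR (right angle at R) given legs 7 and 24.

In a right triangle, the square of the hypotenuse equals the sum of the squares of the two legs.
The legs are 7 and 24, so the hypotenuse = sqrt(49 + 576) = sqrt(625) = 25.

25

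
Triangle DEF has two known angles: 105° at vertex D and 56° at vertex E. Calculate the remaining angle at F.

Let angle F = x. Then 105 + 56 + x = 180.
x = 180 - 161 = 19 degrees.

19 degrees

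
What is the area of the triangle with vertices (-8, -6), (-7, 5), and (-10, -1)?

Shoelace: Area = (1/2)|-8(5--1) + -7(-1--6) + -10(-6-5)| = (1/2)(27) = 27/2

27/2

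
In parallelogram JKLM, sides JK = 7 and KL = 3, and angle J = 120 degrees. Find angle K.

Opposite sides of a parallelogram are parallel, so consecutive angles form co-interior angles on a transversal.
Co-interior angles sum to 180°, giving angle K = 180 - 120 = 60 degrees.

60 degrees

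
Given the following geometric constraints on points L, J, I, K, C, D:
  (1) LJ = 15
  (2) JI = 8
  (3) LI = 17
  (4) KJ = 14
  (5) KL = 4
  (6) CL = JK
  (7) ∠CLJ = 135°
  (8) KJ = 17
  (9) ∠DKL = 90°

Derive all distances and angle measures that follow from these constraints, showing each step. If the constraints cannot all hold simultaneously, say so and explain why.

These constraints are not satisfiable: (4) KJ = 14 and (8) KJ = 17 assign two different lengths to the same segment. No planar figure meets all of them, so nothing further can be derived.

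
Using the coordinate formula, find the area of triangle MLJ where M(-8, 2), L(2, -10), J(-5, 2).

The Shoelace formula computes the area from vertex coordinates by summing cross products.
For vertices (-8,2), (2,-10), (-5,2):
Signed sum = -8*-10 - 2*2 + 2*2 - -5*-10 + -5*2 - -8*2
= 76 + -46 + 6 = 36
Area = (1/2)|36| = 18.

18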